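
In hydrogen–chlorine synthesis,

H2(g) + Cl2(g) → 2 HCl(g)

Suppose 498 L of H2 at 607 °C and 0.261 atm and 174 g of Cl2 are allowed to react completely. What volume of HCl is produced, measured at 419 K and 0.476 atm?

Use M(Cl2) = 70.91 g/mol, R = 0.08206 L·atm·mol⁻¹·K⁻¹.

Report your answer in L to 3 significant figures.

260 L

n(H2) = PV/RT = (0.261 × 498) / (0.08206 × 880.15) = 1.800 mol
n(Cl2) = 174 / 70.91 = 2.454 mol
For 1.800 mol H2, stoichiometry requires (1/1) × 1.800 = 1.800 mol Cl2; 2.454 mol is available, so H2 is limiting.
n(HCl) = (2/1) × 1.800 = 3.600 mol
V(HCl) = nRT/P = 3.600 × 0.08206 × 419 / 0.476 = 260.0 L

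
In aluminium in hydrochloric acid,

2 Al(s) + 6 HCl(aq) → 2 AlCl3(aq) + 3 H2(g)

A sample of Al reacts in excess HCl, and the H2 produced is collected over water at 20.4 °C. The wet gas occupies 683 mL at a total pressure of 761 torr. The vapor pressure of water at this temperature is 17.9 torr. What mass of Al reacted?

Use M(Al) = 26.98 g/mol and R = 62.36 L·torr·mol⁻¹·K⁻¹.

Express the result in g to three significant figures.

0.499 g

P(H2) = 761 − 17.9 = 743.1 torr
n(H2) = PV/RT = (743.1 × 0.6830) / (62.36 × 293.55) = 0.02773 mol
n(Al) = (2/3) × 0.02773 = 0.01849 mol
m(Al) = 0.01849 × 26.98 = 0.4989 g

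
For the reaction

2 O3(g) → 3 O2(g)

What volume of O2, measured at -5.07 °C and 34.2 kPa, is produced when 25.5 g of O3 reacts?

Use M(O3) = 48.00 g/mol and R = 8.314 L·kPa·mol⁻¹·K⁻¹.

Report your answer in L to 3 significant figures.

51.9 L

n(O3) = 25.50 / 48.00 = 0.5312 mol
n(O2) = (3/2) × 0.5312 = 0.7968 mol
V = nRT/P = 0.7968 × 8.314 × 268.08 / 34.2 = 51.93 L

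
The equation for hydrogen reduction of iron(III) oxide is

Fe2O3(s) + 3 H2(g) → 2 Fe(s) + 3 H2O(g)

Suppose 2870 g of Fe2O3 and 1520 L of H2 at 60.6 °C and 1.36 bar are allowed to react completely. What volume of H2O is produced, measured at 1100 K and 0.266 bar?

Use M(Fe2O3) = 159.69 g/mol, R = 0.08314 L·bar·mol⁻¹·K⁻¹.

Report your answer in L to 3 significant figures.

18500 L

n(Fe2O3) = 2870 / 159.69 = 17.97 mol
n(H2) = PV/RT = (1.36 × 1520) / (0.08314 × 333.75) = 74.50 mol
For 17.97 mol Fe2O3, stoichiometry requires (3/1) × 17.97 = 53.91 mol H2; 74.50 mol is available, so Fe2O3 is limiting.
n(H2O) = (3/1) × 17.97 = 53.91 mol
V(H2O) = nRT/P = 53.91 × 0.08314 × 1100 / 0.266 = 18530 L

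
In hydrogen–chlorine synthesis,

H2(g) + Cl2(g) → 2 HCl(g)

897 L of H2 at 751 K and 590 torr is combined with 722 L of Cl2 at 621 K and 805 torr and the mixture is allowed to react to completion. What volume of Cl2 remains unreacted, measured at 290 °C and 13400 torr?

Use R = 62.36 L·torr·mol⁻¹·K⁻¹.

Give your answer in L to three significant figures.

n(H2) = PV/RT = (590 × 897) / (62.36 × 751) = 11.30 mol
n(Cl2) = PV/RT = (805 × 722) / (62.36 × 621) = 15.01 mol
For 11.30 mol H2, stoichiometry requires (1/1) × 11.30 = 11.30 mol Cl2; 15.01 mol is available, so H2 is limiting.
n(Cl2) consumed = (1/1) × 11.30 = 11.30 mol; remaining = 15.01 − 11.30 = 3.710 mol
V(Cl2) = nRT/P = 3.710 × 62.36 × 563.15 / 13400 = 9.723 L

9.72 L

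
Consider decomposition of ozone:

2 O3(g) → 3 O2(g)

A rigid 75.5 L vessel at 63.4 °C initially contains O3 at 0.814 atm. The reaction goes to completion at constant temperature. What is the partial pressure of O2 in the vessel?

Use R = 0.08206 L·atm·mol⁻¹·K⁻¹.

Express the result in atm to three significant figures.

n(O3)₀ = PV/RT = (0.814 × 75.5) / (0.08206 × 336.55) = 2.225 mol
n(O2) = (3/2) × 2.225 = 3.338 mol
P(O2) = nRT/V = 3.338 × 0.08206 × 336.55 / 75.5 = 1.221 atm

1.22 atm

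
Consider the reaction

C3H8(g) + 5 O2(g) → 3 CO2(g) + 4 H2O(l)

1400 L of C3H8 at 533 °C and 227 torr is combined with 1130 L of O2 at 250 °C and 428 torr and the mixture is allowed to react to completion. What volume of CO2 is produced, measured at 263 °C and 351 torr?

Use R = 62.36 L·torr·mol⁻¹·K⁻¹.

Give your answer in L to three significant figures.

n(C3H8) = PV/RT = (227 × 1400) / (62.36 × 806.15) = 6.322 mol
n(O2) = PV/RT = (428 × 1130) / (62.36 × 523.15) = 14.82 mol
For 6.322 mol C3H8, stoichiometry requires (5/1) × 6.322 = 31.61 mol O2; 14.82 mol is available, so O2 is limiting.
n(CO2) = (3/5) × 14.82 = 8.892 mol
V(CO2) = nRT/P = 8.892 × 62.36 × 536.15 / 351 = 847.0 L

847 L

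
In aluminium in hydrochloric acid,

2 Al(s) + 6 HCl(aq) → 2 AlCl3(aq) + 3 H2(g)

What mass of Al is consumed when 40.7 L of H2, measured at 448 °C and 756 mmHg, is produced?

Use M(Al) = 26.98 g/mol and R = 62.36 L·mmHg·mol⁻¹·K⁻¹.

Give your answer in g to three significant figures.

12.3 g

n(H2) = PV/RT = (756 × 40.7) / (62.36 × 721.15) = 0.6842 mol
n(Al) = (2/3) × 0.6842 = 0.4561 mol
m(Al) = 0.4561 × 26.98 = 12.31 g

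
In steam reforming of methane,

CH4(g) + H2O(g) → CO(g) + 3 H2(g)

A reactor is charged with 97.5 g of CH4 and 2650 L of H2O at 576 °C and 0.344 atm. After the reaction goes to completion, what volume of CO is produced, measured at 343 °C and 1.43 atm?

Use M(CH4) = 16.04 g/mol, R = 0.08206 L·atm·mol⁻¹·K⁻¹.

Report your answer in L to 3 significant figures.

215 L

n(CH4) = 97.5 / 16.04 = 6.079 mol
n(H2O) = PV/RT = (0.344 × 2650) / (0.08206 × 849.15) = 13.08 mol
For 6.079 mol CH4, stoichiometry requires (1/1) × 6.079 = 6.079 mol H2O; 13.08 mol is available, so CH4 is limiting.
n(CO) = (1/1) × 6.079 = 6.079 mol
V(CO) = nRT/P = 6.079 × 0.08206 × 616.15 / 1.43 = 214.9 L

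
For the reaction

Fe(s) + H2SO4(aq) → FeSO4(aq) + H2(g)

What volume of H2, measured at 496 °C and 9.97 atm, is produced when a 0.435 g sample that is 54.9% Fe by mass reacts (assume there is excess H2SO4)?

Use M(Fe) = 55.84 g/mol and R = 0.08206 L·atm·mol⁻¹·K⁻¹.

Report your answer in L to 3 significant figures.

0.0271 L

mass of Fe = 0.435 × 54.9/100 = 0.2388 g
n(Fe) = 0.2388 / 55.84 = 0.004277 mol
n(H2) = (1/1) × 0.004277 = 0.004277 mol
V = nRT/P = 0.004277 × 0.08206 × 769.15 / 9.97 = 0.02708 L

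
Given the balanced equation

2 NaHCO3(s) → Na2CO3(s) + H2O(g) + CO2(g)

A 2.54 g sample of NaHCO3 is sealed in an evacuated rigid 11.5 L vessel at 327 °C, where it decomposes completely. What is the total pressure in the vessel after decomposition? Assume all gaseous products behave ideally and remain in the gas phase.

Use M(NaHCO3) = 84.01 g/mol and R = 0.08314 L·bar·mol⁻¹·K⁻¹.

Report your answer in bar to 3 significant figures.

0.131 bar

n(NaHCO3) = 2.54 / 84.01 = 0.03023 mol
n(gas produced) = (2/2) × 0.03023 = 0.03023 mol
P = nRT/V = 0.03023 × 0.08314 × 600.15 / 11.5 = 0.1312 bar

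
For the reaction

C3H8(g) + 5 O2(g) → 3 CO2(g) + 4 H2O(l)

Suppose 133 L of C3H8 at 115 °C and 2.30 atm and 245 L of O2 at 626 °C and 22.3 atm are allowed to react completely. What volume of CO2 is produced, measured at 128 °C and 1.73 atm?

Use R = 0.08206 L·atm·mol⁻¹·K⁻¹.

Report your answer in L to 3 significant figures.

548 L

n(C3H8) = PV/RT = (2.30 × 133) / (0.08206 × 388.15) = 9.604 mol
n(O2) = PV/RT = (22.3 × 245) / (0.08206 × 899.15) = 74.05 mol
For 9.604 mol C3H8, stoichiometry requires (5/1) × 9.604 = 48.02 mol O2; 74.05 mol is available, so C3H8 is limiting.
n(CO2) = (3/1) × 9.604 = 28.81 mol
V(CO2) = nRT/P = 28.81 × 0.08206 × 401.15 / 1.73 = 548.2 L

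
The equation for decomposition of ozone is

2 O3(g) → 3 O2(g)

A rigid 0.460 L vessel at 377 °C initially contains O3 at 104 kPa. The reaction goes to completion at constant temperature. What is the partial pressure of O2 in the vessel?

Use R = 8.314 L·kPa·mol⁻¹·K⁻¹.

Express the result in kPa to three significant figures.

156 kPa

n(O3)₀ = PV/RT = (104 × 0.460) / (8.314 × 650.15) = 0.008850 mol
n(O2) = (3/2) × 0.008850 = 0.01328 mol
P(O2) = nRT/V = 0.01328 × 8.314 × 650.15 / 0.460 = 156.1 kPa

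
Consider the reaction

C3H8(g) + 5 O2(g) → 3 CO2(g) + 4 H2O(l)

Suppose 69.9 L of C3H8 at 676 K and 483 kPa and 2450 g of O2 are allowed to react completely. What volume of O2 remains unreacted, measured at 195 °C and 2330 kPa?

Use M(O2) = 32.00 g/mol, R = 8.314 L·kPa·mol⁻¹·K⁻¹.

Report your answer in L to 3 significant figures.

77.7 L

n(C3H8) = PV/RT = (483 × 69.9) / (8.314 × 676) = 6.007 mol
n(O2) = 2450 / 32.00 = 76.56 mol
For 6.007 mol C3H8, stoichiometry requires (5/1) × 6.007 = 30.03 mol O2; 76.56 mol is available, so C3H8 is limiting.
n(O2) consumed = (5/1) × 6.007 = 30.03 mol; remaining = 76.56 − 30.03 = 46.53 mol
V(O2) = nRT/P = 46.53 × 8.314 × 468.15 / 2330 = 77.73 L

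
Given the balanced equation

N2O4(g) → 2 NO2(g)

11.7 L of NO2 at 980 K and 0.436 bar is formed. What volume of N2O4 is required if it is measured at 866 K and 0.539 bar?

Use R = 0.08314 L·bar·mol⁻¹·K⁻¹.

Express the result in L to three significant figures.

n(NO2) = PV/RT = (0.436 × 11.7) / (0.08314 × 980) = 0.06261 mol
n(N2O4) = (1/2) × 0.06261 = 0.03130 mol
V = nRT/P = 0.03130 × 0.08314 × 866 / 0.539 = 4.181 L

4.18 L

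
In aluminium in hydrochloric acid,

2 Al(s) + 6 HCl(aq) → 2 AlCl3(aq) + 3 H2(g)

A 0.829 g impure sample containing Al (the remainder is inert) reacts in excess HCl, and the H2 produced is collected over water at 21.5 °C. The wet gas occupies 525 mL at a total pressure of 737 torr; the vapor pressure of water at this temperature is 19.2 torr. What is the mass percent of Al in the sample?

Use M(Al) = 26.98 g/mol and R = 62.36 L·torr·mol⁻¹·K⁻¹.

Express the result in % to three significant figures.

44.5 %

P(H2) = 737 − 19.2 = 717.8 torr
n(H2) = PV/RT = (717.8 × 0.5250) / (62.36 × 294.65) = 0.02051 mol
n(Al) = (2/3) × 0.02051 = 0.01367 mol
m(Al) = 0.01367 × 26.98 = 0.3688 g
%Al = 0.3688 / 0.829 × 100 = 44.49%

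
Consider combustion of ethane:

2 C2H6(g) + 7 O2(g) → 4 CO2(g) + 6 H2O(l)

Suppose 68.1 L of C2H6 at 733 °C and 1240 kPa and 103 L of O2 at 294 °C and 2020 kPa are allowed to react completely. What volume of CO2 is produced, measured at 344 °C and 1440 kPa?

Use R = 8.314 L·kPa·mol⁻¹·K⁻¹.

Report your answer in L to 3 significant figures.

71.9 L

n(C2H6) = PV/RT = (1240 × 68.1) / (8.314 × 1006.15) = 10.09 mol
n(O2) = PV/RT = (2020 × 103) / (8.314 × 567.15) = 44.12 mol
For 10.09 mol C2H6, stoichiometry requires (7/2) × 10.09 = 35.31 mol O2; 44.12 mol is available, so C2H6 is limiting.
n(CO2) = (4/2) × 10.09 = 20.18 mol
V(CO2) = nRT/P = 20.18 × 8.314 × 617.15 / 1440 = 71.91 L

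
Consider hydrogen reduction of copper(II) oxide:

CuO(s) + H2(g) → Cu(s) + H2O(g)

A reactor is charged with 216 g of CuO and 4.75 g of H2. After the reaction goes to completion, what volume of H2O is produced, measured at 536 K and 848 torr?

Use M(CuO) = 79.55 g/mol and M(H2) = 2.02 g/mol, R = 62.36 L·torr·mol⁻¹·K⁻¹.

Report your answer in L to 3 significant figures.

92.7 L

n(CuO) = 216 / 79.55 = 2.715 mol
n(H2) = 4.75 / 2.02 = 2.351 mol
For 2.715 mol CuO, stoichiometry requires (1/1) × 2.715 = 2.715 mol H2; 2.351 mol is available, so H2 is limiting.
n(H2O) = (1/1) × 2.351 = 2.351 mol
V(H2O) = nRT/P = 2.351 × 62.36 × 536 / 848 = 92.67 L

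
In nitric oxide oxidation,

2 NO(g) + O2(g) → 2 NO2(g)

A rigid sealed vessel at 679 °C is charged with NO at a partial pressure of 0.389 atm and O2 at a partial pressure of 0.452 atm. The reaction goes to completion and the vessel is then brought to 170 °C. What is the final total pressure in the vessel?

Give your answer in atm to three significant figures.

0.301 atm

Because the vessel is rigid and T is held at 679 °C, work the stoichiometry in partial pressures (P_i = n_iRT/V).
P(O2) required for 0.389 atm of NO = (1/2) × 0.389 = 0.1945 atm; available 0.452 atm, so NO is limiting.
P(O2) remaining = 0.452 − (1/2) × 0.389 = 0.2575 atm
P(gaseous products) = (2)/2 × 0.389 = 0.3890 atm
P_total at 679 °C = 0.2575 + 0.3890 = 0.6465 atm
Scaling to 170 °C: P = 0.6465 × 443.15/952.15 = 0.3009 atm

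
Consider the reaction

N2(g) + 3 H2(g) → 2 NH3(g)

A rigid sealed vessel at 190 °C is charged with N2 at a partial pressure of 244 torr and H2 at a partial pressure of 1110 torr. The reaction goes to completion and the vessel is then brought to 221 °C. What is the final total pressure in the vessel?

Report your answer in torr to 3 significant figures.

924 torr

With V and T fixed, P_i ∝ n_i, so the mole ratios apply directly to partial pressures at 190 °C.
P(H2) required for 244 torr of N2 = (3/1) × 244 = 732.0 torr; available 1110 torr, so N2 is limiting.
P(H2) remaining = 1110 − (3/1) × 244 = 378.0 torr
P(gaseous products) = (2)/1 × 244 = 488.0 torr
P_total at 190 °C = 378.0 + 488.0 = 866.0 torr
Scaling to 221 °C: P = 866.0 × 494.15/463.15 = 924.0 torr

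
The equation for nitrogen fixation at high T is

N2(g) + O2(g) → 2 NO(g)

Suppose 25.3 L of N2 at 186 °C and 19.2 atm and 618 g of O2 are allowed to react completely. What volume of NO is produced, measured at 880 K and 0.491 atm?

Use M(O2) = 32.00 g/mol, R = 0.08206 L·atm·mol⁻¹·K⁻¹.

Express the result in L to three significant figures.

n(N2) = PV/RT = (19.2 × 25.3) / (0.08206 × 459.15) = 12.89 mol
n(O2) = 618 / 32.00 = 19.31 mol
For 12.89 mol N2, stoichiometry requires (1/1) × 12.89 = 12.89 mol O2; 19.31 mol is available, so N2 is limiting.
n(NO) = (2/1) × 12.89 = 25.78 mol
V(NO) = nRT/P = 25.78 × 0.08206 × 880 / 0.491 = 3792 L

3790 L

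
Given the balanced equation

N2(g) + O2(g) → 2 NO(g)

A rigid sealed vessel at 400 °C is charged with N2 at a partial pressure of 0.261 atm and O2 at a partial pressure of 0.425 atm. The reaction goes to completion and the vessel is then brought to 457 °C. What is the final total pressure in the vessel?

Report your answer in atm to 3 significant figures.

At constant V, partial pressures at 400 °C are proportional to moles, so apply stoichiometry directly to pressures.
P(O2) required for 0.261 atm of N2 = (1/1) × 0.261 = 0.2610 atm; available 0.425 atm, so N2 is limiting.
P(O2) remaining = 0.425 − (1/1) × 0.261 = 0.1640 atm
P(gaseous products) = (2)/1 × 0.261 = 0.5220 atm
P_total at 400 °C = 0.1640 + 0.5220 = 0.6860 atm
Scaling to 457 °C: P = 0.6860 × 730.15/673.15 = 0.7441 atm

0.744 atm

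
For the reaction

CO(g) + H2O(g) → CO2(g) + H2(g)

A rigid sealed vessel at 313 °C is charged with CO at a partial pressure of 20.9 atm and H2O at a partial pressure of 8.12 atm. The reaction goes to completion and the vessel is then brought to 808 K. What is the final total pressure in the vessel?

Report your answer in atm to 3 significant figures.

With V and T fixed, P_i ∝ n_i, so the mole ratios apply directly to partial pressures at 313 °C.
P(H2O) required for 20.9 atm of CO = (1/1) × 20.9 = 20.90 atm; available 8.12 atm, so H2O is limiting.
P(CO) remaining = 20.9 − (1/1) × 8.12 = 12.78 atm
P(gaseous products) = (1+1)/1 × 8.12 = 16.24 atm
P_total at 313 °C = 12.78 + 16.24 = 29.02 atm
Scaling to 808 K: P = 29.02 × 808/586.15 = 40.00 atm

40.0 atm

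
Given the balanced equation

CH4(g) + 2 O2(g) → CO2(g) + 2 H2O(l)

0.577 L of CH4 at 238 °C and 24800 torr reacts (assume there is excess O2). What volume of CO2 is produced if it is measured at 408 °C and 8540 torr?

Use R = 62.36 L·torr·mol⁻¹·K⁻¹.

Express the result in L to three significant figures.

2.23 L

n(CH4) = PV/RT = (24800 × 0.577) / (62.36 × 511.15) = 0.4489 mol
n(CO2) = (1/1) × 0.4489 = 0.4489 mol
V = nRT/P = 0.4489 × 62.36 × 681.15 / 8540 = 2.233 L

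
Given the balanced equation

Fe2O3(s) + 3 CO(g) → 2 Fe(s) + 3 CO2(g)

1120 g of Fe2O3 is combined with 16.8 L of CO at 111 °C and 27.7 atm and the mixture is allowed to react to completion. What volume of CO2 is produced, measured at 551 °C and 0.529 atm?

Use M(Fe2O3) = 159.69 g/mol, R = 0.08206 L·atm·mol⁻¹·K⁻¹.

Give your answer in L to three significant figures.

n(Fe2O3) = 1120 / 159.69 = 7.014 mol
n(CO) = PV/RT = (27.7 × 16.8) / (0.08206 × 384.15) = 14.76 mol
For 7.014 mol Fe2O3, stoichiometry requires (3/1) × 7.014 = 21.04 mol CO; 14.76 mol is available, so CO is limiting.
n(CO2) = (3/3) × 14.76 = 14.76 mol
V(CO2) = nRT/P = 14.76 × 0.08206 × 824.15 / 0.529 = 1887 L

1890 L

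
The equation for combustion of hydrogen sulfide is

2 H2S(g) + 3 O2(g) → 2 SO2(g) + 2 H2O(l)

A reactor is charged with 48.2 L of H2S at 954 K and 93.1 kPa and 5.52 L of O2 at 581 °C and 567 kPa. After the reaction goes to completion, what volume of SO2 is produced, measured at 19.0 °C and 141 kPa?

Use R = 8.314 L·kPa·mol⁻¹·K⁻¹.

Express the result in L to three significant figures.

5.06 L

n(H2S) = PV/RT = (93.1 × 48.2) / (8.314 × 954) = 0.5658 mol
n(O2) = PV/RT = (567 × 5.52) / (8.314 × 854.15) = 0.4407 mol
For 0.5658 mol H2S, stoichiometry requires (3/2) × 0.5658 = 0.8487 mol O2; 0.4407 mol is available, so O2 is limiting.
n(SO2) = (2/3) × 0.4407 = 0.2938 mol
V(SO2) = nRT/P = 0.2938 × 8.314 × 292.15 / 141 = 5.061 L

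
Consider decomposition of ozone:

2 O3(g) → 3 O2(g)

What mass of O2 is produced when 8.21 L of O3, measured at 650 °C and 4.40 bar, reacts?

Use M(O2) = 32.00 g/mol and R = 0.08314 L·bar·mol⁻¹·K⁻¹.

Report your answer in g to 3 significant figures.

n(O3) = PV/RT = (4.40 × 8.21) / (0.08314 × 923.15) = 0.4707 mol
n(O2) = (3/2) × 0.4707 = 0.7061 mol
m(O2) = 0.7061 × 32.00 = 22.60 g

22.6 g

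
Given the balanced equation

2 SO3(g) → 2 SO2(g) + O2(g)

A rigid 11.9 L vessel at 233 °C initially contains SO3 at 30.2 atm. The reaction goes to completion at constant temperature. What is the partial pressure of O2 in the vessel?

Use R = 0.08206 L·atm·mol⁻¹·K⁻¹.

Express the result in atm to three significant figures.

15.1 atm

n(SO3)₀ = PV/RT = (30.2 × 11.9) / (0.08206 × 506.15) = 8.653 mol
n(O2) = (1/2) × 8.653 = 4.327 mol
P(O2) = nRT/V = 4.327 × 0.08206 × 506.15 / 11.9 = 15.10 atm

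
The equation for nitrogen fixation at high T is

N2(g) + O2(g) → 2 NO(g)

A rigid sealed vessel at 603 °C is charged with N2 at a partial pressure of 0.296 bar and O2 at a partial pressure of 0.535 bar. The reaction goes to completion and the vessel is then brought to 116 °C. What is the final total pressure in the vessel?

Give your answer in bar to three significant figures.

0.369 bar

At constant V, partial pressures at 603 °C are proportional to moles, so apply stoichiometry directly to pressures.
P(O2) required for 0.296 bar of N2 = (1/1) × 0.296 = 0.2960 bar; available 0.535 bar, so N2 is limiting.
P(O2) remaining = 0.535 − (1/1) × 0.296 = 0.2390 bar
P(gaseous products) = (2)/1 × 0.296 = 0.5920 bar
P_total at 603 °C = 0.2390 + 0.5920 = 0.8310 bar
Scaling to 116 °C: P = 0.8310 × 389.15/876.15 = 0.3691 bar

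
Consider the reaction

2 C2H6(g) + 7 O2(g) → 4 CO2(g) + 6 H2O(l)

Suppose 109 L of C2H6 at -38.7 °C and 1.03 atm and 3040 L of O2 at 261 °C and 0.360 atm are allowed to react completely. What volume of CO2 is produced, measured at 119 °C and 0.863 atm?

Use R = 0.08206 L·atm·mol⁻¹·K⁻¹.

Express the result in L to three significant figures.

435 L

n(C2H6) = PV/RT = (1.03 × 109) / (0.08206 × 234.45) = 5.836 mol
n(O2) = PV/RT = (0.360 × 3040) / (0.08206 × 534.15) = 24.97 mol
For 5.836 mol C2H6, stoichiometry requires (7/2) × 5.836 = 20.43 mol O2; 24.97 mol is available, so C2H6 is limiting.
n(CO2) = (4/2) × 5.836 = 11.67 mol
V(CO2) = nRT/P = 11.67 × 0.08206 × 392.15 / 0.863 = 435.2 L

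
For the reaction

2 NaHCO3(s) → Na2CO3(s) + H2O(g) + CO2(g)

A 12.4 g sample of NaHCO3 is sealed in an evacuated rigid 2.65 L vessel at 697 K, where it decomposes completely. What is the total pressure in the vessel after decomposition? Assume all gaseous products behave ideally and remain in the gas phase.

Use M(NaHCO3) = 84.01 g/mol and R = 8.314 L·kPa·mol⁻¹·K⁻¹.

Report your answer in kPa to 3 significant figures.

n(NaHCO3) = 12.4 / 84.01 = 0.1476 mol
n(gas produced) = (2/2) × 0.1476 = 0.1476 mol
P = nRT/V = 0.1476 × 8.314 × 697 / 2.65 = 322.8 kPa

323 kPa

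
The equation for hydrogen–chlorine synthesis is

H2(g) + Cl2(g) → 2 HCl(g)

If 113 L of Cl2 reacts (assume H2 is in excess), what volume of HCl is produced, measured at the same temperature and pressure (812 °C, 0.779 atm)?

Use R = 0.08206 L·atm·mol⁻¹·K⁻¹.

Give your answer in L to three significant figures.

226 L

At constant T and P, gas volumes are in the mole ratio: V(HCl) = (2/1) × 113 = 226.0 L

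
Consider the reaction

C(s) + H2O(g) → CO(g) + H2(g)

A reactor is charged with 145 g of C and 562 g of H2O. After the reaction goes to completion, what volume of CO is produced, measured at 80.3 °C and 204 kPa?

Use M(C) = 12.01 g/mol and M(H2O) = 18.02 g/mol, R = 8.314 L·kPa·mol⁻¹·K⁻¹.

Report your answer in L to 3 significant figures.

174 L

n(C) = 145 / 12.01 = 12.07 mol
n(H2O) = 562 / 18.02 = 31.19 mol
For 12.07 mol C, stoichiometry requires (1/1) × 12.07 = 12.07 mol H2O; 31.19 mol is available, so C is limiting.
n(CO) = (1/1) × 12.07 = 12.07 mol
V(CO) = nRT/P = 12.07 × 8.314 × 353.45 / 204 = 173.9 L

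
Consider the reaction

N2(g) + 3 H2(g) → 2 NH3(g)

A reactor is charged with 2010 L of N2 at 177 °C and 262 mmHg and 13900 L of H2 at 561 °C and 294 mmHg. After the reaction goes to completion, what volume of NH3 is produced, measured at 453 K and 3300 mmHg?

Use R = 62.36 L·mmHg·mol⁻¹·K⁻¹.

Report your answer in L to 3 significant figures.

n(N2) = PV/RT = (262 × 2010) / (62.36 × 450.15) = 18.76 mol
n(H2) = PV/RT = (294 × 13900) / (62.36 × 834.15) = 78.56 mol
For 18.76 mol N2, stoichiometry requires (3/1) × 18.76 = 56.28 mol H2; 78.56 mol is available, so N2 is limiting.
n(NH3) = (2/1) × 18.76 = 37.52 mol
V(NH3) = nRT/P = 37.52 × 62.36 × 453 / 3300 = 321.2 L

321 L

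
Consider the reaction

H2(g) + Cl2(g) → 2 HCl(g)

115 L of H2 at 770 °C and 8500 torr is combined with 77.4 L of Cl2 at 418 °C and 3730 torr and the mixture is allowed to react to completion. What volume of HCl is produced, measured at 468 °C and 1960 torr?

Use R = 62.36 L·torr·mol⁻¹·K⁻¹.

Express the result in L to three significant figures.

316 L

n(H2) = PV/RT = (8500 × 115) / (62.36 × 1043.15) = 15.03 mol
n(Cl2) = PV/RT = (3730 × 77.4) / (62.36 × 691.15) = 6.698 mol
For 15.03 mol H2, stoichiometry requires (1/1) × 15.03 = 15.03 mol Cl2; 6.698 mol is available, so Cl2 is limiting.
n(HCl) = (2/1) × 6.698 = 13.40 mol
V(HCl) = nRT/P = 13.40 × 62.36 × 741.15 / 1960 = 316.0 L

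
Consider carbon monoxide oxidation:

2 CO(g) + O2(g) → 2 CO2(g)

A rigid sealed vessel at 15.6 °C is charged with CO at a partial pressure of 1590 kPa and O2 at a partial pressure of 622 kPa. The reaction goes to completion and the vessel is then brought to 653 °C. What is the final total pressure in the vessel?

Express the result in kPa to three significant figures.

With V and T fixed, P_i ∝ n_i, so the mole ratios apply directly to partial pressures at 15.6 °C.
P(O2) required for 1590 kPa of CO = (1/2) × 1590 = 795.0 kPa; available 622 kPa, so O2 is limiting.
P(CO) remaining = 1590 − (2/1) × 622 = 346.0 kPa
P(gaseous products) = (2)/1 × 622 = 1244 kPa
P_total at 15.6 °C = 346.0 + 1244 = 1590 kPa
Scaling to 653 °C: P = 1590 × 926.15/288.75 = 5100 kPa

5100 kPa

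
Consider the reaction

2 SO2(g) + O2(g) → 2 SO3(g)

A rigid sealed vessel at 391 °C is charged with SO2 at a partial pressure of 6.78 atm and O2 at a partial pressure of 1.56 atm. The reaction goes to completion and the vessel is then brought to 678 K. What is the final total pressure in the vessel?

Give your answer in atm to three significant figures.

6.92 atm

With V and T fixed, P_i ∝ n_i, so the mole ratios apply directly to partial pressures at 391 °C.
P(O2) required for 6.78 atm of SO2 = (1/2) × 6.78 = 3.390 atm; available 1.56 atm, so O2 is limiting.
P(SO2) remaining = 6.78 − (2/1) × 1.56 = 3.660 atm
P(gaseous products) = (2)/1 × 1.56 = 3.120 atm
P_total at 391 °C = 3.660 + 3.120 = 6.780 atm
Scaling to 678 K: P = 6.780 × 678/664.15 = 6.921 atm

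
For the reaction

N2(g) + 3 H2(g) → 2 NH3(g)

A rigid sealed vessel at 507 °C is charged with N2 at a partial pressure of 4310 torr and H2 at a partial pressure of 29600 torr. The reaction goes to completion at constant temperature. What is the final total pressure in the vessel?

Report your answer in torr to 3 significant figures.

25300 torr

At constant V, partial pressures at 507 °C are proportional to moles, so apply stoichiometry directly to pressures.
P(H2) required for 4310 torr of N2 = (3/1) × 4310 = 12930 torr; available 29600 torr, so N2 is limiting.
P(H2) remaining = 29600 − (3/1) × 4310 = 16670 torr
P(gaseous products) = (2)/1 × 4310 = 8620 torr
P_total at 507 °C = 16670 + 8620 = 25290 torr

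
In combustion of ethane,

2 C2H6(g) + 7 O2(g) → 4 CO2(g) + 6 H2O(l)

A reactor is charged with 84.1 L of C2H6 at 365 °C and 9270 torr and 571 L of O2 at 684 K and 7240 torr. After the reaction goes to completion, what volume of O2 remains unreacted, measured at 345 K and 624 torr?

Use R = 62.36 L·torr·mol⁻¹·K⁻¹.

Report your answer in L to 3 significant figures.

n(C2H6) = PV/RT = (9270 × 84.1) / (62.36 × 638.15) = 19.59 mol
n(O2) = PV/RT = (7240 × 571) / (62.36 × 684) = 96.92 mol
For 19.59 mol C2H6, stoichiometry requires (7/2) × 19.59 = 68.56 mol O2; 96.92 mol is available, so C2H6 is limiting.
n(O2) consumed = (7/2) × 19.59 = 68.56 mol; remaining = 96.92 − 68.56 = 28.36 mol
V(O2) = nRT/P = 28.36 × 62.36 × 345 / 624 = 977.8 L

978 L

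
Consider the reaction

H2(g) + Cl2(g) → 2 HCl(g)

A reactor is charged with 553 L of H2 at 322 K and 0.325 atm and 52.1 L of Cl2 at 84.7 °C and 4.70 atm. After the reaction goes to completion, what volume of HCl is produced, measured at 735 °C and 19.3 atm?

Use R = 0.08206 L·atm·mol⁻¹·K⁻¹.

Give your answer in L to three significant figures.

58.3 L

n(H2) = PV/RT = (0.325 × 553) / (0.08206 × 322) = 6.802 mol
n(Cl2) = PV/RT = (4.70 × 52.1) / (0.08206 × 357.85) = 8.339 mol
For 6.802 mol H2, stoichiometry requires (1/1) × 6.802 = 6.802 mol Cl2; 8.339 mol is available, so H2 is limiting.
n(HCl) = (2/1) × 6.802 = 13.60 mol
V(HCl) = nRT/P = 13.60 × 0.08206 × 1008.15 / 19.3 = 58.30 L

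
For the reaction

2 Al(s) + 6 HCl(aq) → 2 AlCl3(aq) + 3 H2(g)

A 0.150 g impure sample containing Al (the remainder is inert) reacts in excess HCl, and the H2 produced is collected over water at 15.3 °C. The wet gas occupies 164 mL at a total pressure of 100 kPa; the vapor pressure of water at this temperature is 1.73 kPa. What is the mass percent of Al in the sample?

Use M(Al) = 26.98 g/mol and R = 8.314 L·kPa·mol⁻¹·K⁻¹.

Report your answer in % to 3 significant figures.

80.6 %

P(H2) = 100 − 1.73 = 98.27 kPa
n(H2) = PV/RT = (98.27 × 0.1640) / (8.314 × 288.45) = 0.006720 mol
n(Al) = (2/3) × 0.006720 = 0.004480 mol
m(Al) = 0.004480 × 26.98 = 0.1209 g
%Al = 0.1209 / 0.150 × 100 = 80.60%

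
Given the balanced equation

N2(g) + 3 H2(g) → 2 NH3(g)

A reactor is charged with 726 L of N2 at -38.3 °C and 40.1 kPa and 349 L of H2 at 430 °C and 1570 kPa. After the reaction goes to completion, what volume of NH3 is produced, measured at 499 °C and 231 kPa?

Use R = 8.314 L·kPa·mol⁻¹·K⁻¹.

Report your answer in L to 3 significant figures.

n(N2) = PV/RT = (40.1 × 726) / (8.314 × 234.85) = 14.91 mol
n(H2) = PV/RT = (1570 × 349) / (8.314 × 703.15) = 93.73 mol
For 14.91 mol N2, stoichiometry requires (3/1) × 14.91 = 44.73 mol H2; 93.73 mol is available, so N2 is limiting.
n(NH3) = (2/1) × 14.91 = 29.82 mol
V(NH3) = nRT/P = 29.82 × 8.314 × 772.15 / 231 = 828.7 L

829 L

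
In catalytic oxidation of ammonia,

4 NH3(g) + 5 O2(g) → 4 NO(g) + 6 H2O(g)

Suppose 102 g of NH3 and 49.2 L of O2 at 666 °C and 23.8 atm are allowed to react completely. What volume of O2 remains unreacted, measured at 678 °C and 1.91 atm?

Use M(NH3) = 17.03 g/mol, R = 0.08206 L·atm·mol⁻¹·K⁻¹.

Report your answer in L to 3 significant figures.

315 L

n(NH3) = 102 / 17.03 = 5.989 mol
n(O2) = PV/RT = (23.8 × 49.2) / (0.08206 × 939.15) = 15.19 mol
For 5.989 mol NH3, stoichiometry requires (5/4) × 5.989 = 7.486 mol O2; 15.19 mol is available, so NH3 is limiting.
n(O2) consumed = (5/4) × 5.989 = 7.486 mol; remaining = 15.19 − 7.486 = 7.704 mol
V(O2) = nRT/P = 7.704 × 0.08206 × 951.15 / 1.91 = 314.8 L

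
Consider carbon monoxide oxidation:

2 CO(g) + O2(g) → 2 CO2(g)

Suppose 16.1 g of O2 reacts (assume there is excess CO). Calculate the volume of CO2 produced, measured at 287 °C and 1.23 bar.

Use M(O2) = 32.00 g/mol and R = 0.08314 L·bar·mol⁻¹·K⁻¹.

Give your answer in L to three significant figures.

38.1 L

n(O2) = 16.10 / 32.00 = 0.5031 mol
n(CO2) = (2/1) × 0.5031 = 1.006 mol
V = nRT/P = 1.006 × 0.08314 × 560.15 / 1.23 = 38.09 L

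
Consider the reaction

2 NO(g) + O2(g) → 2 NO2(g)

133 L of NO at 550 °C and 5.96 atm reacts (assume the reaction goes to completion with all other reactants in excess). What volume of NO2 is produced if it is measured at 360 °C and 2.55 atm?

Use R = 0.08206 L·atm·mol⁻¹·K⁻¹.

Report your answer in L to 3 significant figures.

n(NO) = PV/RT = (5.96 × 133) / (0.08206 × 823.15) = 11.74 mol
n(NO2) = (2/2) × 11.74 = 11.74 mol
V = nRT/P = 11.74 × 0.08206 × 633.15 / 2.55 = 239.2 L

239 L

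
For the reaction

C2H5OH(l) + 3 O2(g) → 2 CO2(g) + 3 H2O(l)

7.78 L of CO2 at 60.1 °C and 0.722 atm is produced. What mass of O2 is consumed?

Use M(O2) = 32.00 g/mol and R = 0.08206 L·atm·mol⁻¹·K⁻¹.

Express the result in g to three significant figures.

9.86 g

n(CO2) = PV/RT = (0.722 × 7.78) / (0.08206 × 333.25) = 0.2054 mol
n(O2) = (3/2) × 0.2054 = 0.3081 mol
m(O2) = 0.3081 × 32.00 = 9.859 g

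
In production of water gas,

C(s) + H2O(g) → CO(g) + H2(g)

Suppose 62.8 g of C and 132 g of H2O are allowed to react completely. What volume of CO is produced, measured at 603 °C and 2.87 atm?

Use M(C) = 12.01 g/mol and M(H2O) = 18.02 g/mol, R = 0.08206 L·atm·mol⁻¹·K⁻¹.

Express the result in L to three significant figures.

131 L

n(C) = 62.8 / 12.01 = 5.229 mol
n(H2O) = 132 / 18.02 = 7.325 mol
For 5.229 mol C, stoichiometry requires (1/1) × 5.229 = 5.229 mol H2O; 7.325 mol is available, so C is limiting.
n(CO) = (1/1) × 5.229 = 5.229 mol
V(CO) = nRT/P = 5.229 × 0.08206 × 876.15 / 2.87 = 131.0 L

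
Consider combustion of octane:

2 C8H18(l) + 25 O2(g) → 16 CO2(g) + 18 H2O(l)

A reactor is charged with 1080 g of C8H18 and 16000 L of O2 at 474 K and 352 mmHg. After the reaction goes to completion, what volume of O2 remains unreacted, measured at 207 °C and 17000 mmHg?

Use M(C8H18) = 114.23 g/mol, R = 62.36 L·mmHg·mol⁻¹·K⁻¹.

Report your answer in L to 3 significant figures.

n(C8H18) = 1080 / 114.23 = 9.455 mol
n(O2) = PV/RT = (352 × 16000) / (62.36 × 474) = 190.5 mol
For 9.455 mol C8H18, stoichiometry requires (25/2) × 9.455 = 118.2 mol O2; 190.5 mol is available, so C8H18 is limiting.
n(O2) consumed = (25/2) × 9.455 = 118.2 mol; remaining = 190.5 − 118.2 = 72.30 mol
V(O2) = nRT/P = 72.30 × 62.36 × 480.15 / 17000 = 127.3 L

127 L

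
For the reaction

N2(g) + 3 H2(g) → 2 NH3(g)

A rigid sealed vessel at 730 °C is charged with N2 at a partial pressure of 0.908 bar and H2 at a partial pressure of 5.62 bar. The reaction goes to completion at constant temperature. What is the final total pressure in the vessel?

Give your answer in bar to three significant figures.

Because the vessel is rigid and T is held at 730 °C, work the stoichiometry in partial pressures (P_i = n_iRT/V).
P(H2) required for 0.908 bar of N2 = (3/1) × 0.908 = 2.724 bar; available 5.62 bar, so N2 is limiting.
P(H2) remaining = 5.62 − (3/1) × 0.908 = 2.896 bar
P(gaseous products) = (2)/1 × 0.908 = 1.816 bar
P_total at 730 °C = 2.896 + 1.816 = 4.712 bar

4.71 bar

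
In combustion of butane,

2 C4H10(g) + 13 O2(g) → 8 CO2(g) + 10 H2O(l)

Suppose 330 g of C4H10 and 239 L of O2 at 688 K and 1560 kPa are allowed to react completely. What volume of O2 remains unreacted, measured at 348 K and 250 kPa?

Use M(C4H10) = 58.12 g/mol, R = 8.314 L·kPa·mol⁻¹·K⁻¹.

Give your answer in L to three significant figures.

n(C4H10) = 330 / 58.12 = 5.678 mol
n(O2) = PV/RT = (1560 × 239) / (8.314 × 688) = 65.18 mol
For 5.678 mol C4H10, stoichiometry requires (13/2) × 5.678 = 36.91 mol O2; 65.18 mol is available, so C4H10 is limiting.
n(O2) consumed = (13/2) × 5.678 = 36.91 mol; remaining = 65.18 − 36.91 = 28.27 mol
V(O2) = nRT/P = 28.27 × 8.314 × 348 / 250 = 327.2 L

327 L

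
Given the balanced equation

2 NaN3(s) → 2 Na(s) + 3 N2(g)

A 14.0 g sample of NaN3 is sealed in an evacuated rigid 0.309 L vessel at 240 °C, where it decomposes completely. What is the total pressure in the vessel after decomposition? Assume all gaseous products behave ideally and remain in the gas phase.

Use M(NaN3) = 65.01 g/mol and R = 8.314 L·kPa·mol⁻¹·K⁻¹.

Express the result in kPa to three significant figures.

n(NaN3) = 14.0 / 65.01 = 0.2154 mol
n(gas produced) = (3/2) × 0.2154 = 0.3231 mol
P = nRT/V = 0.3231 × 8.314 × 513.15 / 0.309 = 4461 kPa

4460 kPa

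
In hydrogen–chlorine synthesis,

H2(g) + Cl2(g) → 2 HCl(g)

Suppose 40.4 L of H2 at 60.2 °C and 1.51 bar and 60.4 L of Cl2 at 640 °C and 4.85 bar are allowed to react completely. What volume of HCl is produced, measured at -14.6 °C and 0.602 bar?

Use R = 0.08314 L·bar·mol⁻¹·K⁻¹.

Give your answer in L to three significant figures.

157 L

n(H2) = PV/RT = (1.51 × 40.4) / (0.08314 × 333.35) = 2.201 mol
n(Cl2) = PV/RT = (4.85 × 60.4) / (0.08314 × 913.15) = 3.859 mol
For 2.201 mol H2, stoichiometry requires (1/1) × 2.201 = 2.201 mol Cl2; 3.859 mol is available, so H2 is limiting.
n(HCl) = (2/1) × 2.201 = 4.402 mol
V(HCl) = nRT/P = 4.402 × 0.08314 × 258.55 / 0.602 = 157.2 L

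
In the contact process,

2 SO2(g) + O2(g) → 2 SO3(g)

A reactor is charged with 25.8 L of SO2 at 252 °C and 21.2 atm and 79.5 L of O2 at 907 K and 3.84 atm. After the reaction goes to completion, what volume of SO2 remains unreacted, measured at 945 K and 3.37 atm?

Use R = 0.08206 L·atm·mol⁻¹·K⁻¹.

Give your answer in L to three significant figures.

n(SO2) = PV/RT = (21.2 × 25.8) / (0.08206 × 525.15) = 12.69 mol
n(O2) = PV/RT = (3.84 × 79.5) / (0.08206 × 907) = 4.102 mol
For 12.69 mol SO2, stoichiometry requires (1/2) × 12.69 = 6.345 mol O2; 4.102 mol is available, so O2 is limiting.
n(SO2) consumed = (2/1) × 4.102 = 8.204 mol; remaining = 12.69 − 8.204 = 4.486 mol
V(SO2) = nRT/P = 4.486 × 0.08206 × 945 / 3.37 = 103.2 L

103 L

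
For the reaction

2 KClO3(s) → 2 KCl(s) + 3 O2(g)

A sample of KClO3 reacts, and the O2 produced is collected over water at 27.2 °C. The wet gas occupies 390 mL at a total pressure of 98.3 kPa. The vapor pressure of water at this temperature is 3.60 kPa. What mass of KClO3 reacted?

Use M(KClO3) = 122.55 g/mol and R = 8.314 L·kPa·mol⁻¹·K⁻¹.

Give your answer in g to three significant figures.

P(O2) = 98.3 − 3.60 = 94.70 kPa
n(O2) = PV/RT = (94.70 × 0.3900) / (8.314 × 300.35) = 0.01479 mol
n(KClO3) = (2/3) × 0.01479 = 0.009860 mol
m(KClO3) = 0.009860 × 122.55 = 1.208 g

1.21 g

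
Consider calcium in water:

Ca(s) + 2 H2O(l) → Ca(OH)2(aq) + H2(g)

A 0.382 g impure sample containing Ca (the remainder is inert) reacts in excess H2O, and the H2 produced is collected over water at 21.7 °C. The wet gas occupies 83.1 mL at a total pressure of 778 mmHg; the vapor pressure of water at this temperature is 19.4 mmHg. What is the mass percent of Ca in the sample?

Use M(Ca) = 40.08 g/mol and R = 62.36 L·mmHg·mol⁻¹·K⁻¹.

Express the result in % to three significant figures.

36.0 %

P(H2) = 778 − 19.4 = 758.6 mmHg
n(H2) = PV/RT = (758.6 × 0.08310) / (62.36 × 294.85) = 0.003429 mol
n(Ca) = (1/1) × 0.003429 = 0.003429 mol
m(Ca) = 0.003429 × 40.08 = 0.1374 g
%Ca = 0.1374 / 0.382 × 100 = 35.97%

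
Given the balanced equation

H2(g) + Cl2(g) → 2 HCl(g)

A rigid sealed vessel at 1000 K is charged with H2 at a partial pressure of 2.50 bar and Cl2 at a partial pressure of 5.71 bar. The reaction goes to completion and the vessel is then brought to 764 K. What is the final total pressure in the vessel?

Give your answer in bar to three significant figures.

Because the vessel is rigid and T is held at 1000 K, work the stoichiometry in partial pressures (P_i = n_iRT/V).
P(Cl2) required for 2.50 bar of H2 = (1/1) × 2.50 = 2.500 bar; available 5.71 bar, so H2 is limiting.
P(Cl2) remaining = 5.71 − (1/1) × 2.50 = 3.210 bar
P(gaseous products) = (2)/1 × 2.50 = 5.000 bar
P_total at 1000 K = 3.210 + 5.000 = 8.210 bar
Scaling to 764 K: P = 8.210 × 764/1000 = 6.272 bar

6.27 bar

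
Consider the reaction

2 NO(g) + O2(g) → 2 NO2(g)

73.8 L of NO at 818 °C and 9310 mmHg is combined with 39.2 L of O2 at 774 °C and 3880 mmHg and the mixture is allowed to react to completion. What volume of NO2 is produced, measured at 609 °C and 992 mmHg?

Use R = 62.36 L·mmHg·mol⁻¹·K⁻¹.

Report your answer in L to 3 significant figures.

258 L

n(NO) = PV/RT = (9310 × 73.8) / (62.36 × 1091.15) = 10.10 mol
n(O2) = PV/RT = (3880 × 39.2) / (62.36 × 1047.15) = 2.329 mol
For 10.10 mol NO, stoichiometry requires (1/2) × 10.10 = 5.050 mol O2; 2.329 mol is available, so O2 is limiting.
n(NO2) = (2/1) × 2.329 = 4.658 mol
V(NO2) = nRT/P = 4.658 × 62.36 × 882.15 / 992 = 258.3 L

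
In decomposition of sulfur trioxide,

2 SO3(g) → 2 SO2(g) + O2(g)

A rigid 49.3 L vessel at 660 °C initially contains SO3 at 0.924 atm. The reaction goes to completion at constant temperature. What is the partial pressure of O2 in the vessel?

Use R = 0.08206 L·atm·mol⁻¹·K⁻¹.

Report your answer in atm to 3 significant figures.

0.462 atm

n(SO3)₀ = PV/RT = (0.924 × 49.3) / (0.08206 × 933.15) = 0.5949 mol
n(O2) = (1/2) × 0.5949 = 0.2974 mol
P(O2) = nRT/V = 0.2974 × 0.08206 × 933.15 / 49.3 = 0.4619 atm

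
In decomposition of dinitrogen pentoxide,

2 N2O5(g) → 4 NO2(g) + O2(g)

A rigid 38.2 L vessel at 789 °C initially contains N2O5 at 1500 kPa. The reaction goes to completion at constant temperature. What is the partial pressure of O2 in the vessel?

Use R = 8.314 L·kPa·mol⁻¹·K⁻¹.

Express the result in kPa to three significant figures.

750 kPa

n(N2O5)₀ = PV/RT = (1500 × 38.2) / (8.314 × 1062.15) = 6.489 mol
n(O2) = (1/2) × 6.489 = 3.244 mol
P(O2) = nRT/V = 3.244 × 8.314 × 1062.15 / 38.2 = 749.9 kPa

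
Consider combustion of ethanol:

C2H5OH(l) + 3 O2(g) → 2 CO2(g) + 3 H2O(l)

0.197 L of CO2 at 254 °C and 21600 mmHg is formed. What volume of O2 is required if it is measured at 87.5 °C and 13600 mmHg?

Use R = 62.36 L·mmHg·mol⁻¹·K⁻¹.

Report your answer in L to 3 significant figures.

n(CO2) = PV/RT = (21600 × 0.197) / (62.36 × 527.15) = 0.1294 mol
n(O2) = (3/2) × 0.1294 = 0.1941 mol
V = nRT/P = 0.1941 × 62.36 × 360.65 / 13600 = 0.3210 L

0.321 L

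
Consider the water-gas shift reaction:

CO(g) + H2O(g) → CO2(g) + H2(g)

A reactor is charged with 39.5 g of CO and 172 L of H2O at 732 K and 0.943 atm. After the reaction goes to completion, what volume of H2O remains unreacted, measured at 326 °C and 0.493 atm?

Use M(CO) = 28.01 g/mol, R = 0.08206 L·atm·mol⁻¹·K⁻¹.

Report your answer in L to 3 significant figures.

129 L

n(CO) = 39.5 / 28.01 = 1.410 mol
n(H2O) = PV/RT = (0.943 × 172) / (0.08206 × 732) = 2.700 mol
For 1.410 mol CO, stoichiometry requires (1/1) × 1.410 = 1.410 mol H2O; 2.700 mol is available, so CO is limiting.
n(H2O) consumed = (1/1) × 1.410 = 1.410 mol; remaining = 2.700 − 1.410 = 1.290 mol
V(H2O) = nRT/P = 1.290 × 0.08206 × 599.15 / 0.493 = 128.7 L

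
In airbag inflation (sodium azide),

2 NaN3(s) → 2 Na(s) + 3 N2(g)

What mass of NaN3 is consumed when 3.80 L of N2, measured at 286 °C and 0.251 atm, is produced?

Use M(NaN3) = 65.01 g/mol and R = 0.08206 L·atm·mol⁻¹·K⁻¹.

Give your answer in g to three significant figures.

0.901 g

n(N2) = PV/RT = (0.251 × 3.80) / (0.08206 × 559.15) = 0.02079 mol
n(NaN3) = (2/3) × 0.02079 = 0.01386 mol
m(NaN3) = 0.01386 × 65.01 = 0.9010 g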